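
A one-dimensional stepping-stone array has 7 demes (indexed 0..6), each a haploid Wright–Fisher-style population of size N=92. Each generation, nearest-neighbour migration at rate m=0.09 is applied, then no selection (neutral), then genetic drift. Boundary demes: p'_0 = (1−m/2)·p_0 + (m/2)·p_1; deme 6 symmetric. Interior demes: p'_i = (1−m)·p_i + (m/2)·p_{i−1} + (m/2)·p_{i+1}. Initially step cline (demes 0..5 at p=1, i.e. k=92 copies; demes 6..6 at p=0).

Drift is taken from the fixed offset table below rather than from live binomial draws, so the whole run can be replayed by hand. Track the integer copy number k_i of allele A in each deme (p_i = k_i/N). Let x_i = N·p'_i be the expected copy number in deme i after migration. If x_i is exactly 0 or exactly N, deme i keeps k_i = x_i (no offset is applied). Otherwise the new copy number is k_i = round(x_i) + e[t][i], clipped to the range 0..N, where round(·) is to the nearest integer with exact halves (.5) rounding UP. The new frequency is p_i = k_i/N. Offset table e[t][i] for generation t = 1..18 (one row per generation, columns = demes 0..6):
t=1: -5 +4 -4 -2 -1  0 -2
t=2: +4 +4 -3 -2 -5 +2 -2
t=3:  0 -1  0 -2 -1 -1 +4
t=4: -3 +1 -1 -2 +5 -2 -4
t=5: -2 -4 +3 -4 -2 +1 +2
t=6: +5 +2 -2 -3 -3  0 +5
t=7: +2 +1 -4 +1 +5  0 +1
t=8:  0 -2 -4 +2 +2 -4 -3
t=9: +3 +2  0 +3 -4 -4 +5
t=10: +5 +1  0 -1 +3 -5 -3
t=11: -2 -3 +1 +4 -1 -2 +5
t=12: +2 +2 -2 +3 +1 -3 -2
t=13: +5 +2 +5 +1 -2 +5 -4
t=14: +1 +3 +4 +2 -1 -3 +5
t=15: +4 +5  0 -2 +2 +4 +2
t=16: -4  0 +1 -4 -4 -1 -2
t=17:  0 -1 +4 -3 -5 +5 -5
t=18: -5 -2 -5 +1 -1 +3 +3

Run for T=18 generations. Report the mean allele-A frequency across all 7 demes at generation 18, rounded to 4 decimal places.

0.8230

t=0: k=[92 92 92 92 92 92 0]
t=1: x=[92.0000 92.0000 92.0000 92.0000 92.0000 87.8600 4.1400] k=[92 92 92 92 92 88 2]
t=2: x=[92.0000 92.0000 92.0000 92.0000 91.8200 84.3100 5.8700] k=[92 92 92 92 87 86 4]
t=3: x=[92.0000 92.0000 92.0000 91.7750 87.1800 82.3550 7.6900] k=[92 92 92 90 86 81 12]
t=4: x=[92.0000 92.0000 91.9100 89.9100 85.9550 78.1200 15.1050] k=[92 92 91 88 91 76 11]
t=5: x=[92.0000 91.9550 90.9100 88.2700 90.1900 73.7500 13.9250] k=[92 88 92 84 88 75 16]
t=6: x=[91.8200 88.3600 91.4600 84.5400 87.2350 72.9300 18.6550] k=[92 90 89 82 84 73 24]
t=7: x=[91.9100 90.0450 88.7300 82.4050 83.4150 71.2900 26.2050] k=[92 91 85 83 88 71 27]
t=8: x=[91.9550 90.7750 85.1800 83.3150 87.0100 69.7850 28.9800] k=[92 89 81 85 89 66 26]
t=9: x=[91.8650 88.7750 81.5400 85.0000 87.7850 65.2350 27.8000] k=[92 91 82 88 84 61 33]
t=10: x=[91.9550 90.6400 82.6750 87.5500 83.1450 60.7750 34.2600] k=[92 92 83 87 86 56 31]
t=11: x=[92.0000 91.5950 83.5850 86.7750 84.6950 56.2250 32.1250] k=[92 89 85 91 84 54 37]
t=12: x=[91.8650 88.9550 85.4500 90.4150 82.9650 54.5850 37.7650] k=[92 91 83 92 84 52 36]
t=13: x=[91.9550 90.6850 83.7650 91.2350 82.9200 52.7200 36.7200] k=[92 92 89 92 81 58 33]
t=14: x=[92.0000 91.8650 89.2700 91.3700 80.4600 57.9100 34.1250] k=[92 92 92 92 79 55 39]
t=15: x=[92.0000 92.0000 92.0000 91.4150 78.5050 55.3600 39.7200] k=[92 92 92 89 81 59 42]
t=16: x=[92.0000 92.0000 91.8650 88.7750 80.3700 59.2250 42.7650] k=[92 92 92 85 76 58 41]
t=17: x=[92.0000 92.0000 91.6850 84.9100 75.5950 58.0450 41.7650] k=[92 92 92 82 71 63 37]
t=18: x=[92.0000 92.0000 91.5500 81.9550 71.1350 62.1900 38.1700] k=[92 92 87 83 70 65 41]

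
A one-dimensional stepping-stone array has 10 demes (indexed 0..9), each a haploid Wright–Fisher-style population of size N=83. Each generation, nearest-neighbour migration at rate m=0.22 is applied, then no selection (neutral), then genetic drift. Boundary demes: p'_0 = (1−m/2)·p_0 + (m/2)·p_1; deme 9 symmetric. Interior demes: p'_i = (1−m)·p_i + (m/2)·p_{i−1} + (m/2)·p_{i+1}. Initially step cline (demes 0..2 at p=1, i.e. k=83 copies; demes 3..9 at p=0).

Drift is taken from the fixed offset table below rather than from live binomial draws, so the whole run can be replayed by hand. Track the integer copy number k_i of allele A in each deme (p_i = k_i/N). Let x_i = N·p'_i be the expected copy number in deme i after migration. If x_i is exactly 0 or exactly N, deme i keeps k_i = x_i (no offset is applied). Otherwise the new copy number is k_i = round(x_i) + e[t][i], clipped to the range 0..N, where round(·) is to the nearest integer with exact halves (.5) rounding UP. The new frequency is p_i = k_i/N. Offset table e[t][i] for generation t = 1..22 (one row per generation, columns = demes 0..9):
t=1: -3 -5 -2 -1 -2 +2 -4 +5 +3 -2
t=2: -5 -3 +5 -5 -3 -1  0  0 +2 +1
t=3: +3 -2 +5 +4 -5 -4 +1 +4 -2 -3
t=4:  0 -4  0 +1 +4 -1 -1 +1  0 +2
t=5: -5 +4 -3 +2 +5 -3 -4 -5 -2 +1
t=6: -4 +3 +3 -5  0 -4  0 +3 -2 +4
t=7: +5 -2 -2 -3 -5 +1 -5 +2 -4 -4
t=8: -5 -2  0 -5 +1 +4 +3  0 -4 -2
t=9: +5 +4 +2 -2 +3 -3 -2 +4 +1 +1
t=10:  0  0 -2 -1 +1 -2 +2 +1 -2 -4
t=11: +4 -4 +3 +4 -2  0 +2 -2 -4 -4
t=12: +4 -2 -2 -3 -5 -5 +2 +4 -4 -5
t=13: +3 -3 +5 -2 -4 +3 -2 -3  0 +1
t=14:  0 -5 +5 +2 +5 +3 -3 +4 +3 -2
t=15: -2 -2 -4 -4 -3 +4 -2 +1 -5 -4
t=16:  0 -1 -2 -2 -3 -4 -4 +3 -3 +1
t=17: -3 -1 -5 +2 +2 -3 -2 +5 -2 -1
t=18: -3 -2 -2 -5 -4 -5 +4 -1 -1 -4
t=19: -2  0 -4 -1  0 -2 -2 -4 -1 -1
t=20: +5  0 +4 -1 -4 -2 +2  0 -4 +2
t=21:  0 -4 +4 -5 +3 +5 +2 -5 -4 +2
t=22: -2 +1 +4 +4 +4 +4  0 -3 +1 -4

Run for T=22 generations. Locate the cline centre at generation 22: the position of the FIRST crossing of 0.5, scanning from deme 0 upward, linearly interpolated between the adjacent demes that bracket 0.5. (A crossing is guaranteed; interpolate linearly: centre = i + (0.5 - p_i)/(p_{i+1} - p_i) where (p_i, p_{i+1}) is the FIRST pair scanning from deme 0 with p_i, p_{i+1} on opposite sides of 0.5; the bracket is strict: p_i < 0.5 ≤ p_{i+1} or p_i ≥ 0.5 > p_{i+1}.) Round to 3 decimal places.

t=0: k=[83 83 83 0 0 0 0 0 0 0]
t=1: x=[83.0000 83.0000 73.8700 9.1300 0.0000 0.0000 0.0000 0.0000 0.0000 0.0000] k=[83 83 72 8 0 0 0 0 0 0]
t=2: x=[83.0000 81.7900 66.1700 14.1600 0.8800 0.0000 0.0000 0.0000 0.0000 0.0000] k=[83 79 71 9 0 0 0 0 0 0]
t=3: x=[82.5600 78.5600 65.0600 14.8300 0.9900 0.0000 0.0000 0.0000 0.0000 0.0000] k=[83 77 70 19 0 0 0 0 0 0]
t=4: x=[82.3400 76.8900 65.1600 22.5200 2.0900 0.0000 0.0000 0.0000 0.0000 0.0000] k=[82 73 65 24 6 0 0 0 0 0]
t=5: x=[81.0100 73.1100 61.3700 26.5300 7.3200 0.6600 0.0000 0.0000 0.0000 0.0000] k=[76 77 58 29 12 0 0 0 0 0]
t=6: x=[76.1100 74.8000 56.9000 30.3200 12.5500 1.3200 0.0000 0.0000 0.0000 0.0000] k=[72 78 60 25 13 0 0 0 0 0]
t=7: x=[72.6600 75.3600 58.1300 27.5300 12.8900 1.4300 0.0000 0.0000 0.0000 0.0000] k=[78 73 56 25 8 2 0 0 0 0]
t=8: x=[77.4500 71.6800 54.4600 26.5400 9.2100 2.4400 0.2200 0.0000 0.0000 0.0000] k=[72 70 54 22 10 6 3 0 0 0]
t=9: x=[71.7800 68.4600 52.2400 24.2000 10.8800 6.1100 3.0000 0.3300 0.0000 0.0000] k=[77 72 54 22 14 3 1 4 0 0]
t=10: x=[76.4500 70.5700 52.4600 24.6400 13.6700 3.9900 1.5500 3.2300 0.4400 0.0000] k=[76 71 50 24 15 2 4 4 0 0]
t=11: x=[75.4500 69.2400 49.4500 25.8700 14.5600 3.6500 3.7800 3.5600 0.4400 0.0000] k=[79 65 52 30 13 4 6 2 0 0]
t=12: x=[77.4600 65.1100 51.0100 30.5500 13.8800 5.2100 5.3400 2.2200 0.2200 0.0000] k=[81 63 49 28 9 0 7 6 0 0]
t=13: x=[79.0200 63.4400 48.2300 28.2200 10.1000 1.7600 6.1200 5.4500 0.6600 0.0000] k=[82 60 53 26 6 5 4 2 1 0]
t=14: x=[79.5800 61.6500 50.8000 26.7700 8.0900 5.0000 3.8900 2.1100 1.0000 0.1100] k=[80 57 56 29 13 8 1 6 4 0]
t=15: x=[77.4700 59.4200 53.1400 30.2100 14.2100 7.7800 2.3200 5.2300 3.7800 0.4400] k=[75 57 49 26 11 12 0 6 0 0]
t=16: x=[73.0200 58.1000 47.3500 26.8800 12.7600 10.5700 1.9800 4.6800 0.6600 0.0000] k=[73 57 45 25 10 7 0 8 0 0]
t=17: x=[71.2400 57.4400 44.1200 25.5500 11.3200 6.5600 1.6500 6.2400 0.8800 0.0000] k=[68 56 39 28 13 4 0 11 0 0]
t=18: x=[66.6800 55.4500 39.6600 27.5600 13.6600 4.5500 1.6500 8.5800 1.2100 0.0000] k=[64 53 38 23 10 0 6 8 0 0]
t=19: x=[62.7900 52.5600 38.0000 23.2200 10.3300 1.7600 5.5600 6.9000 0.8800 0.0000] k=[61 53 34 22 10 0 4 3 0 0]
t=20: x=[60.1200 51.7900 34.7700 22.0000 10.2200 1.5400 3.4500 2.7800 0.3300 0.0000] k=[65 52 39 21 6 0 5 3 0 0]
t=21: x=[63.5700 52.0000 38.4500 21.3300 6.9900 1.2100 4.2300 2.8900 0.3300 0.0000] k=[64 48 42 16 10 6 6 0 0 0]
t=22: x=[62.2400 49.1000 39.8000 18.2000 10.2200 6.4400 5.3400 0.6600 0.0000 0.0000] k=[60 50 44 22 14 10 5 0 0 0]

2.114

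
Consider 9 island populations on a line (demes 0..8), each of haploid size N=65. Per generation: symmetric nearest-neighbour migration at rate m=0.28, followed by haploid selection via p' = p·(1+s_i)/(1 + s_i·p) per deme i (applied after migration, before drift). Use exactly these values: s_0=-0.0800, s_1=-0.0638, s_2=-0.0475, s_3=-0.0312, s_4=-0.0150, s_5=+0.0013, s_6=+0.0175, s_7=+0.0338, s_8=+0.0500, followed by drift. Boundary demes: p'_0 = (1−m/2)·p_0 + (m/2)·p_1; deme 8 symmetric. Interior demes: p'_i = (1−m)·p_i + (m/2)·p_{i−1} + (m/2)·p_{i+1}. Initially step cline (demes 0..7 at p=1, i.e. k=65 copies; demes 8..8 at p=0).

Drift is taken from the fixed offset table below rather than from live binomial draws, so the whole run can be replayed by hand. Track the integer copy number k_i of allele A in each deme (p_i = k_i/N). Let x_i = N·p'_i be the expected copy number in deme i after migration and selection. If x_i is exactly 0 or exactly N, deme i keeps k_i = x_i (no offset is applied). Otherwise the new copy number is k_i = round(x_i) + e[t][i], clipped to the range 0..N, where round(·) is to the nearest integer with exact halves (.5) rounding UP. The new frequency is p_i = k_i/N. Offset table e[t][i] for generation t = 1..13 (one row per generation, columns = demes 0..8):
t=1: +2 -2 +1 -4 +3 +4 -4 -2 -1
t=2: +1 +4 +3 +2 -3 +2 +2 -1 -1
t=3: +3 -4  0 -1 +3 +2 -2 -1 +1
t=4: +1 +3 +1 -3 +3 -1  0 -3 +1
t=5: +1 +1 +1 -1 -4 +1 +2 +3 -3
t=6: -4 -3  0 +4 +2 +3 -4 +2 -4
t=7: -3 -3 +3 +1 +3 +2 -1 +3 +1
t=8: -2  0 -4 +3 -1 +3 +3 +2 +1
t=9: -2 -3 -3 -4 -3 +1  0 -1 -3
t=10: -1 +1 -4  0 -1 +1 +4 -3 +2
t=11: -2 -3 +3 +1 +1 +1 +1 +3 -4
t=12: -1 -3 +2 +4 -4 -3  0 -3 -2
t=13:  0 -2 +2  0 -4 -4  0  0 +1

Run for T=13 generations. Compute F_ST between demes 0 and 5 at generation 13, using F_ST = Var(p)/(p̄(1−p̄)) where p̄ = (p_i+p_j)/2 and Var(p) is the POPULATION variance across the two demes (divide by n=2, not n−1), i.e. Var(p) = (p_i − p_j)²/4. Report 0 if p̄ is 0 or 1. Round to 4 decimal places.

0.0656

t=0: k=[65 65 65 65 65 65 65 65 0]
t=1: x=[65.0000 65.0000 65.0000 65.0000 65.0000 65.0000 65.0000 56.1570 9.4886] k=[65 65 65 65 65 65 65 54 8]
t=2: x=[65.0000 65.0000 65.0000 65.0000 65.0000 65.0000 63.4859 49.4959 14.9954] k=[65 65 65 65 65 65 65 48 14]
t=3: x=[65.0000 65.0000 65.0000 65.0000 65.0000 65.0000 62.6595 46.0691 19.4178] k=[65 65 65 65 65 65 61 45 20]
t=4: x=[65.0000 65.0000 65.0000 65.0000 65.0000 64.4407 59.4093 44.2128 24.2369] k=[65 65 65 65 65 63 59 41 25]
t=5: x=[65.0000 65.0000 65.0000 65.0000 64.7158 62.7229 57.1604 41.7785 28.0150] k=[65 65 65 65 61 64 59 45 25]
t=6: x=[65.0000 65.0000 65.0000 64.4221 61.9362 62.8827 57.8511 44.6278 28.5789] k=[65 65 65 65 64 65 54 47 25]
t=7: x=[65.0000 65.0000 65.0000 64.8555 64.2692 63.3221 54.7111 45.3586 28.8606] k=[65 65 65 65 65 65 54 48 30]
t=8: x=[65.0000 65.0000 65.0000 65.0000 65.0000 63.4620 54.8495 46.7594 33.3127] k=[65 65 65 65 65 65 58 49 34]
t=9: x=[65.0000 65.0000 65.0000 65.0000 65.0000 64.0213 57.8314 48.5714 36.8808] k=[65 65 65 65 65 65 58 48 34]
t=10: x=[65.0000 65.0000 65.0000 65.0000 65.0000 64.0213 57.6933 47.8628 36.7417] k=[65 65 65 65 65 65 62 45 39]
t=11: x=[65.0000 65.0000 65.0000 65.0000 65.0000 64.5805 60.1189 46.9762 40.5881] k=[65 65 65 65 65 65 61 50 37]
t=12: x=[65.0000 65.0000 65.0000 65.0000 65.0000 64.4407 60.0992 50.1051 39.5791] k=[65 65 65 65 65 61 60 47 38]
t=13: x=[65.0000 65.0000 65.0000 65.0000 64.4315 61.4244 58.4233 47.9809 40.0146] k=[65 65 65 65 60 57 58 48 41]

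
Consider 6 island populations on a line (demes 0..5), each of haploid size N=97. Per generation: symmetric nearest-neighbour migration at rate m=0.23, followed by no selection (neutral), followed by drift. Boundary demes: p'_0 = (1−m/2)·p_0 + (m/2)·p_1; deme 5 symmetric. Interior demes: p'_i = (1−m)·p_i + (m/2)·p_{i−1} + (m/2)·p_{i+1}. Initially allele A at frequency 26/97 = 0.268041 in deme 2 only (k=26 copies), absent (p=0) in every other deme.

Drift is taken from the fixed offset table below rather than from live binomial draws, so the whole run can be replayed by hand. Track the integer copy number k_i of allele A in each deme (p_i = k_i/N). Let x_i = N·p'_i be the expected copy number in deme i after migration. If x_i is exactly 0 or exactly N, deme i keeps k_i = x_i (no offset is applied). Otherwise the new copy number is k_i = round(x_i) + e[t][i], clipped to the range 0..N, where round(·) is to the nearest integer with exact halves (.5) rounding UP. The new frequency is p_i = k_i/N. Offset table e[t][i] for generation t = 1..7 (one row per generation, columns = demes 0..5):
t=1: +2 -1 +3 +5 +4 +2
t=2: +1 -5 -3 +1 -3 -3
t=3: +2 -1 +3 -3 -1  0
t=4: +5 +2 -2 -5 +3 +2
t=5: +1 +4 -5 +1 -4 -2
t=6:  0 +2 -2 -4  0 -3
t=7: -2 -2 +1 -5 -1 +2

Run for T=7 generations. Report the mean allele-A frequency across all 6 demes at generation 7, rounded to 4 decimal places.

t=0: k=[0 0 26 0 0 0]
t=1: x=[0.0000 2.9900 20.0200 2.9900 0.0000 0.0000] k=[0 2 23 8 0 0]
t=2: x=[0.2300 4.1850 18.8600 8.8050 0.9200 0.0000] k=[1 0 16 10 0 0]
t=3: x=[0.8850 1.9550 13.4700 9.5400 1.1500 0.0000] k=[3 1 16 7 0 0]
t=4: x=[2.7700 2.9550 13.2400 7.2300 0.8050 0.0000] k=[8 5 11 2 4 0]
t=5: x=[7.6550 6.0350 9.2750 3.2650 3.3100 0.4600] k=[9 10 4 4 0 0]
t=6: x=[9.1150 9.1950 4.6900 3.5400 0.4600 0.0000] k=[9 11 3 0 0 0]
t=7: x=[9.2300 9.8500 3.5750 0.3450 0.0000 0.0000] k=[7 8 5 0 0 0]

0.0344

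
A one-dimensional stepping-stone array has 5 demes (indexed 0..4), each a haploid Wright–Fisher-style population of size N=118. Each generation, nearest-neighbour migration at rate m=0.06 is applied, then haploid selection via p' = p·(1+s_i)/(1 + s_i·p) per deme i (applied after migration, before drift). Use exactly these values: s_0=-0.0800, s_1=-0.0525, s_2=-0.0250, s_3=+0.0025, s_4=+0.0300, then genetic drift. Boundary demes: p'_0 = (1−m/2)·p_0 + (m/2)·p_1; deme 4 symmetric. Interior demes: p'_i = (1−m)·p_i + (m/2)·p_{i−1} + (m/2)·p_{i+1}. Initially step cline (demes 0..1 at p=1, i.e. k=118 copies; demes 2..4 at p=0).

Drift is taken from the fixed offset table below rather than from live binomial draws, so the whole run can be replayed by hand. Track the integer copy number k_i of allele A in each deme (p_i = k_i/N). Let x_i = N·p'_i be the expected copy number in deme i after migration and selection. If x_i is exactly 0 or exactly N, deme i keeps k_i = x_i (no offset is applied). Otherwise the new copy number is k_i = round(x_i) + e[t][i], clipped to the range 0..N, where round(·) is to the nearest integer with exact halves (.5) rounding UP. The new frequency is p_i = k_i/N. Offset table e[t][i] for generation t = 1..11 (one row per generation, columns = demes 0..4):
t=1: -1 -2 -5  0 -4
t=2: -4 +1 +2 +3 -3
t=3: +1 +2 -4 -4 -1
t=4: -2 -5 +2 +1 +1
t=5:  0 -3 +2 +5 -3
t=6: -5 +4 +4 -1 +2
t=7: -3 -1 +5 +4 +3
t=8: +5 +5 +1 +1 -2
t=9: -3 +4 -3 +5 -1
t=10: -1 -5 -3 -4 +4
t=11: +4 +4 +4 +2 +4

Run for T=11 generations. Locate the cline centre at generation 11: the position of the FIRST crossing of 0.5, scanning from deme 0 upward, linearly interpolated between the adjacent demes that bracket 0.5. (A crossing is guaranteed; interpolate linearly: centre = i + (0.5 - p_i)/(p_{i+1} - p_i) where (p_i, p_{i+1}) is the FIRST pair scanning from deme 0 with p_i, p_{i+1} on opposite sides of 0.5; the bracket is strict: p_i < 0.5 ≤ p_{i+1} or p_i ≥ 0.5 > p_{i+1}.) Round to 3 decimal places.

1.456

t=0: k=[118 118 0 0 0]
t=1: x=[118.0000 114.2701 3.4541 0.0000 0.0000] k=[118 112 0 0 0]
t=2: x=[117.8044 108.3529 3.2783 0.0000 0.0000] k=[114 109 5 0 0]
t=3: x=[113.5029 105.4374 7.7839 0.1504 0.0000] k=[115 107 4 0 0]
t=4: x=[114.4866 103.4770 6.8058 0.1203 0.0000] k=[112 98 9 1 0]
t=5: x=[111.0546 94.7600 11.1713 1.2130 0.0309] k=[111 92 13 6 0]
t=6: x=[109.8174 89.0377 14.8286 6.0443 0.1854] k=[105 93 19 5 2]
t=7: x=[103.6198 90.0048 20.3698 5.3427 2.1516] k=[101 89 25 9 5]
t=8: x=[99.3688 86.2030 25.9242 9.3815 5.2667] k=[104 91 27 10 3]
t=9: x=[102.5228 88.2872 27.8675 10.3235 3.3036] k=[100 92 25 15 2]
t=10: x=[98.4369 89.0686 26.1905 14.9426 2.4602] k=[97 84 23 11 6]
t=11: x=[95.1108 81.2086 23.9826 11.2354 6.3246] k=[99 85 28 13 10]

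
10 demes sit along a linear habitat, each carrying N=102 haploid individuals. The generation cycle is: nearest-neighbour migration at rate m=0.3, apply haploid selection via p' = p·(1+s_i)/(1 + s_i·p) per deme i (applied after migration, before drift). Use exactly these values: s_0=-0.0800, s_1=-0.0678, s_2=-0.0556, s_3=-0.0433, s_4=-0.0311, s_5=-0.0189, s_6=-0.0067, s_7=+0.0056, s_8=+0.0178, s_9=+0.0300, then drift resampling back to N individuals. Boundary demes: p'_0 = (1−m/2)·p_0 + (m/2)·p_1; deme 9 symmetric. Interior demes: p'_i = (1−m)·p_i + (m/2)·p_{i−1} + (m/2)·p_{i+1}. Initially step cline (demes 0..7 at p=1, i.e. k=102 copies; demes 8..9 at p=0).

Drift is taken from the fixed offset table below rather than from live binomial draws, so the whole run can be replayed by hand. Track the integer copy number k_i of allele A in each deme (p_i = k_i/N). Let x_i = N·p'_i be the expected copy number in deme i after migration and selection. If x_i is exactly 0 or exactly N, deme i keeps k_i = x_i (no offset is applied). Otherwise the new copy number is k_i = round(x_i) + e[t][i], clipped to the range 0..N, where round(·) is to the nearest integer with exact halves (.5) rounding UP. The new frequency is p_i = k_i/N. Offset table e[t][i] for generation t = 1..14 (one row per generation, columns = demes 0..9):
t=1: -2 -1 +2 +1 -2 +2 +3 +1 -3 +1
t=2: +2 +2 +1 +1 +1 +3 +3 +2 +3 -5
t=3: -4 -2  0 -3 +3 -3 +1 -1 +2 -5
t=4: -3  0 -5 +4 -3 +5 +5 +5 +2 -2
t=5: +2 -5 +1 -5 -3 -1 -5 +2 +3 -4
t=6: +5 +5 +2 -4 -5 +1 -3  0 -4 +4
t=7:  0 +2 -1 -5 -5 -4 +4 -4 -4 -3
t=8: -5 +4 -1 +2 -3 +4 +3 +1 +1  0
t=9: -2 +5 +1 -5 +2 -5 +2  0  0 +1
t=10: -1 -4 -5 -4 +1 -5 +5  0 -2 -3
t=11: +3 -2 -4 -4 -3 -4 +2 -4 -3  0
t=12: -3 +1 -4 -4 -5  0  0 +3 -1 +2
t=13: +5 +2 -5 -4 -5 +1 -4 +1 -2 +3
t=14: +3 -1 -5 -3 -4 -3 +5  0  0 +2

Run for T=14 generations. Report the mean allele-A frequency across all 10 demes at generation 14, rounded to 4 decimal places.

t=0: k=[102 102 102 102 102 102 102 102 0 0]
t=1: x=[102.0000 102.0000 102.0000 102.0000 102.0000 102.0000 102.0000 86.7725 15.5309 0.0000] k=[102 102 102 102 102 102 102 88 13 0]
t=2: x=[102.0000 102.0000 102.0000 102.0000 102.0000 102.0000 99.8861 78.9498 22.6090 2.0073] k=[102 102 102 102 102 102 102 81 26 0]
t=3: x=[102.0000 102.0000 102.0000 102.0000 102.0000 102.0000 98.8294 76.0083 30.7275 4.0124] k=[102 102 102 102 102 102 100 75 33 0]
t=4: x=[102.0000 102.0000 102.0000 102.0000 102.0000 101.6942 96.5152 72.5671 34.7531 5.0911] k=[102 102 102 102 102 102 102 78 37 3]
t=5: x=[102.0000 102.0000 102.0000 102.0000 102.0000 102.0000 98.3766 75.5595 38.4718 8.3232] k=[102 102 102 102 102 102 93 78 41 4]
t=6: x=[102.0000 102.0000 102.0000 102.0000 102.0000 100.6243 92.0397 74.8115 41.4333 9.8089] k=[102 102 102 102 102 102 89 75 37 14]
t=7: x=[102.0000 102.0000 102.0000 102.0000 102.0000 100.0132 88.7728 71.5195 39.6769 17.8817] k=[102 102 102 102 102 96 93 68 36 15]
t=8: x=[102.0000 102.0000 102.0000 102.0000 101.0714 96.3490 89.6271 67.0784 38.0700 18.5952] k=[102 102 102 102 98 100 93 68 39 19]
t=9: x=[102.0000 102.0000 102.0000 101.3730 98.8036 98.5876 90.2302 67.5276 40.7811 22.5143] k=[102 102 102 96 101 94 92 68 41 24]
t=10: x=[102.0000 102.0000 101.0475 97.4619 99.1127 94.6204 88.6221 67.6773 42.9380 27.1346] k=[102 102 96 93 100 90 94 68 41 24]
t=11: x=[102.0000 101.0352 96.1420 94.1866 97.3107 91.9281 89.4261 67.9767 42.9380 27.1346] k=[102 99 92 90 94 88 91 64 40 27]
t=12: x=[101.5111 98.1481 92.2574 90.4545 92.2243 89.1370 86.4114 64.5824 42.0855 29.5667] k=[99 99 88 86 87 89 86 68 41 32]
t=13: x=[98.7474 97.0283 88.7023 85.8576 86.7446 88.0214 83.6490 66.7789 44.1412 34.0168] k=[102 99 84 82 82 89 80 68 42 37]
t=14: x=[101.5111 96.8685 85.1611 81.5868 82.5577 86.3489 79.4321 66.0301 45.5944 38.4555] k=[102 96 80 79 79 83 84 66 46 40]

0.7402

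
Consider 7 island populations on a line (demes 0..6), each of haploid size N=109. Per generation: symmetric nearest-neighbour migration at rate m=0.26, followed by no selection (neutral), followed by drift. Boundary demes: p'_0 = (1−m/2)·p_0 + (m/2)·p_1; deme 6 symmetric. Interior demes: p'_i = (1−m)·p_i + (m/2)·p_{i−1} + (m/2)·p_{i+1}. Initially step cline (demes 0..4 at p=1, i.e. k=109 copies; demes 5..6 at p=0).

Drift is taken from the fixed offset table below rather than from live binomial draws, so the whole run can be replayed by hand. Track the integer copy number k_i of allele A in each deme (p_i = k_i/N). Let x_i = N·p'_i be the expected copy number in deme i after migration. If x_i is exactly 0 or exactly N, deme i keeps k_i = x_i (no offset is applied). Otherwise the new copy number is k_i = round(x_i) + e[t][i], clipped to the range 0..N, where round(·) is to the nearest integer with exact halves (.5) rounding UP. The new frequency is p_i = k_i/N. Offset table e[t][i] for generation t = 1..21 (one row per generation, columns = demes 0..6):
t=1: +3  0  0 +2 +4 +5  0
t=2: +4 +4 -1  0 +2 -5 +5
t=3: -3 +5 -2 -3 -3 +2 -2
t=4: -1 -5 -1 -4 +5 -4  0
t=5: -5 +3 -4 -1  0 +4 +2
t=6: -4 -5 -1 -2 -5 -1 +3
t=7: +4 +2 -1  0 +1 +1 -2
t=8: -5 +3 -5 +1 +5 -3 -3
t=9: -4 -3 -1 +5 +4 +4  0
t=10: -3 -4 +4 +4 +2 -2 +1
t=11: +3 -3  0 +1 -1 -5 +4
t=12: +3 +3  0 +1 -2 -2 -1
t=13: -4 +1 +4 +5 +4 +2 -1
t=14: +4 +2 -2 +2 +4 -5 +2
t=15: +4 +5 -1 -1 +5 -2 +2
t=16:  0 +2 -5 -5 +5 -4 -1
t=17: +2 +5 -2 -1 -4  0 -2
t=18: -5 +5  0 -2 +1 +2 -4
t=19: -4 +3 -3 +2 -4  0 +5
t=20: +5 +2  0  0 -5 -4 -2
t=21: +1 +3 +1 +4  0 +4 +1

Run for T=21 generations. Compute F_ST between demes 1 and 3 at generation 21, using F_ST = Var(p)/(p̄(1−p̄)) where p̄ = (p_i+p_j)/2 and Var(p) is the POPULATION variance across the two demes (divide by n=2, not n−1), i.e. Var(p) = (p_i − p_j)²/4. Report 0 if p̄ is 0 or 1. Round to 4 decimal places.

t=0: k=[109 109 109 109 109 0 0]
t=1: x=[109.0000 109.0000 109.0000 109.0000 94.8300 14.1700 0.0000] k=[109 109 109 109 99 19 0]
t=2: x=[109.0000 109.0000 109.0000 107.7000 89.9000 26.9300 2.4700] k=[109 109 109 108 92 22 7]
t=3: x=[109.0000 109.0000 108.8700 106.0500 84.9800 29.1500 8.9500] k=[109 109 107 103 82 31 7]
t=4: x=[109.0000 108.7400 106.7400 100.7900 78.1000 34.5100 10.1200] k=[109 104 106 97 83 31 10]
t=5: x=[108.3500 104.9100 104.5700 96.3500 78.0600 35.0300 12.7300] k=[103 108 101 95 78 39 15]
t=6: x=[103.6500 106.4400 101.1300 93.5700 75.1400 40.9500 18.1200] k=[100 101 100 92 70 40 21]
t=7: x=[100.1300 100.7400 99.0900 90.1800 68.9600 41.4300 23.4700] k=[104 103 98 90 70 42 21]
t=8: x=[103.8700 102.4800 97.6100 88.4400 68.9600 42.9100 23.7300] k=[99 105 93 89 74 40 21]
t=9: x=[99.7800 102.6600 94.0400 87.5700 71.5300 41.9500 23.4700] k=[96 100 93 93 76 46 23]
t=10: x=[96.5200 98.5700 93.9100 90.7900 74.3100 46.9100 25.9900] k=[94 95 98 95 76 45 27]
t=11: x=[94.1300 95.2600 97.2200 92.9200 74.4400 46.6900 29.3400] k=[97 92 97 94 73 42 33]
t=12: x=[96.3500 93.3000 95.9600 91.6600 71.7000 44.8600 34.1700] k=[99 96 96 93 70 43 33]
t=13: x=[98.6100 96.3900 95.6100 90.4000 69.4800 45.2100 34.3000] k=[95 97 100 95 73 47 33]
t=14: x=[95.2600 97.1300 98.9600 92.7900 72.4800 48.5600 34.8200] k=[99 99 97 95 76 44 37]
t=15: x=[99.0000 98.7400 97.0000 92.7900 74.3100 47.2500 37.9100] k=[103 104 96 92 79 45 40]
t=16: x=[103.1300 102.8300 96.5200 90.8300 76.2700 48.7700 40.6500] k=[103 105 92 86 81 45 40]
t=17: x=[103.2600 103.0500 92.9100 86.1300 76.9700 49.0300 40.6500] k=[105 108 91 85 73 49 39]
t=18: x=[105.3900 105.4000 92.4300 84.2200 71.4400 50.8200 40.3000] k=[100 109 92 82 72 53 36]
t=19: x=[101.1700 105.6200 92.9100 82.0000 70.8300 53.2600 38.2100] k=[97 109 90 84 67 53 43]
t=20: x=[98.5600 104.9700 91.6900 82.5700 67.3900 53.5200 44.3000] k=[104 107 92 83 62 50 42]
t=21: x=[104.3900 104.6600 92.7800 81.4400 63.1700 50.5200 43.0400] k=[105 108 94 85 63 55 44]

0.1096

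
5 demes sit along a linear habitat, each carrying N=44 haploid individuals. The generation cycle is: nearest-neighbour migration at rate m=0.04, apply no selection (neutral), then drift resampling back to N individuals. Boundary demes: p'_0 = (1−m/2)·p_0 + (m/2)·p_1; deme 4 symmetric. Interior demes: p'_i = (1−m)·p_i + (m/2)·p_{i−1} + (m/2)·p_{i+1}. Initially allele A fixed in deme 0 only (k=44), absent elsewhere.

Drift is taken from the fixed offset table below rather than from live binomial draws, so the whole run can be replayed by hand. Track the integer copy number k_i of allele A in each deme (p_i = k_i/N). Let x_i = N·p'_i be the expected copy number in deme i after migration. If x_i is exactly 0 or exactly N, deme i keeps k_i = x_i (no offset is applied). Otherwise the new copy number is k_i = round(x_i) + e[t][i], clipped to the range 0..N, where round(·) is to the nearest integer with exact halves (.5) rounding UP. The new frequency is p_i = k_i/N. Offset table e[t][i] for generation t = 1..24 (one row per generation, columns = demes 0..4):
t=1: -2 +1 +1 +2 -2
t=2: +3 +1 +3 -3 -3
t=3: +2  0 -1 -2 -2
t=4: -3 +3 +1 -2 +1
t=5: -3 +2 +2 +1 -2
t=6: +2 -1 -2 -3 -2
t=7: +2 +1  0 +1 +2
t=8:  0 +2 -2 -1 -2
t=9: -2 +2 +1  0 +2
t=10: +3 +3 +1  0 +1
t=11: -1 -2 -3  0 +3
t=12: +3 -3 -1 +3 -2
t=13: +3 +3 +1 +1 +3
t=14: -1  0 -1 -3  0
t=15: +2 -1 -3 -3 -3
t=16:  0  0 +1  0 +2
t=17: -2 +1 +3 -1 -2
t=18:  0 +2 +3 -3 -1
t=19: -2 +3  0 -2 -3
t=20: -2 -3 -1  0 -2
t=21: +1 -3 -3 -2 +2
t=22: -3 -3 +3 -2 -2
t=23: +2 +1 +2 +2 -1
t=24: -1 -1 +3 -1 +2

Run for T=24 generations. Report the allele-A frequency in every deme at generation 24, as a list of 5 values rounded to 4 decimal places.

t=0: k=[44 0 0 0 0]
t=1: x=[43.1200 0.8800 0.0000 0.0000 0.0000] k=[41 2 0 0 0]
t=2: x=[40.2200 2.7400 0.0400 0.0000 0.0000] k=[43 4 3 0 0]
t=3: x=[42.2200 4.7600 2.9600 0.0600 0.0000] k=[44 5 2 0 0]
t=4: x=[43.2200 5.7200 2.0200 0.0400 0.0000] k=[40 9 3 0 0]
t=5: x=[39.3800 9.5000 3.0600 0.0600 0.0000] k=[36 12 5 1 0]
t=6: x=[35.5200 12.3400 5.0600 1.0600 0.0200] k=[38 11 3 0 0]
t=7: x=[37.4600 11.3800 3.1000 0.0600 0.0000] k=[39 12 3 1 0]
t=8: x=[38.4600 12.3600 3.1400 1.0200 0.0200] k=[38 14 1 0 0]
t=9: x=[37.5200 14.2200 1.2400 0.0200 0.0000] k=[36 16 2 0 0]
t=10: x=[35.6000 16.1200 2.2400 0.0400 0.0000] k=[39 19 3 0 0]
t=11: x=[38.6000 19.0800 3.2600 0.0600 0.0000] k=[38 17 0 0 0]
t=12: x=[37.5800 17.0800 0.3400 0.0000 0.0000] k=[41 14 0 0 0]
t=13: x=[40.4600 14.2600 0.2800 0.0000 0.0000] k=[43 17 1 0 0]
t=14: x=[42.4800 17.2000 1.3000 0.0200 0.0000] k=[41 17 0 0 0]
t=15: x=[40.5200 17.1400 0.3400 0.0000 0.0000] k=[43 16 0 0 0]
t=16: x=[42.4600 16.2200 0.3200 0.0000 0.0000] k=[42 16 1 0 0]
t=17: x=[41.4800 16.2200 1.2800 0.0200 0.0000] k=[39 17 4 0 0]
t=18: x=[38.5600 17.1800 4.1800 0.0800 0.0000] k=[39 19 7 0 0]
t=19: x=[38.6000 19.1600 7.1000 0.1400 0.0000] k=[37 22 7 0 0]
t=20: x=[36.7000 22.0000 7.1600 0.1400 0.0000] k=[35 19 6 0 0]
t=21: x=[34.6800 19.0600 6.1400 0.1200 0.0000] k=[36 16 3 0 0]
t=22: x=[35.6000 16.1400 3.2000 0.0600 0.0000] k=[33 13 6 0 0]
t=23: x=[32.6000 13.2600 6.0200 0.1200 0.0000] k=[35 14 8 2 0]
t=24: x=[34.5800 14.3000 8.0000 2.0800 0.0400] k=[34 13 11 1 2]

[0.7727, 0.2955, 0.2500, 0.0227, 0.0455]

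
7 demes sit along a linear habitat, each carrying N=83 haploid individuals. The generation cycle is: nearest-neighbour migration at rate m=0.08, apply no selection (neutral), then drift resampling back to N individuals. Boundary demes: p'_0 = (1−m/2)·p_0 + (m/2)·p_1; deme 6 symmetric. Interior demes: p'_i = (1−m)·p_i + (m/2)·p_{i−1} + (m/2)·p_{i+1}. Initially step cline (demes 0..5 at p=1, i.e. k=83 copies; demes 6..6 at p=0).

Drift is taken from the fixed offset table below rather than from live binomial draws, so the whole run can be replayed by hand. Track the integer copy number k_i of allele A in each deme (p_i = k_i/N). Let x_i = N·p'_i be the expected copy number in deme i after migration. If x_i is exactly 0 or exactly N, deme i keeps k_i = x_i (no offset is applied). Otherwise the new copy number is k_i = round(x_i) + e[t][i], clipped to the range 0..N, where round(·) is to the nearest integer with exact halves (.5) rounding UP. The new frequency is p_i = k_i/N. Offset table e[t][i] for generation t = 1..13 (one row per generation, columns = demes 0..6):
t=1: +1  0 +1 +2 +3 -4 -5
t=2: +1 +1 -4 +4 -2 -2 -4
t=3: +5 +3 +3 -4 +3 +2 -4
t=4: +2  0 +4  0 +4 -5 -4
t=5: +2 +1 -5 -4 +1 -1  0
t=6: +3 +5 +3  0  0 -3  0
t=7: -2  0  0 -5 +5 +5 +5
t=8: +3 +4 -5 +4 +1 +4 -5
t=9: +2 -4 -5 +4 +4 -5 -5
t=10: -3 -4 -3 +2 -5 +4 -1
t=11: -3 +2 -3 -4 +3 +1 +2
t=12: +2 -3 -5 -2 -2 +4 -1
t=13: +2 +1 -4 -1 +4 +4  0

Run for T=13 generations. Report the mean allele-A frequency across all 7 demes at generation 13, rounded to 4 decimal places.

0.7745

t=0: k=[83 83 83 83 83 83 0]
t=1: x=[83.0000 83.0000 83.0000 83.0000 83.0000 79.6800 3.3200] k=[83 83 83 83 83 76 0]
t=2: x=[83.0000 83.0000 83.0000 83.0000 82.7200 73.2400 3.0400] k=[83 83 83 83 81 71 0]
t=3: x=[83.0000 83.0000 83.0000 82.9200 80.6800 68.5600 2.8400] k=[83 83 83 79 83 71 0]
t=4: x=[83.0000 83.0000 82.8400 79.3200 82.3600 68.6400 2.8400] k=[83 83 83 79 83 64 0]
t=5: x=[83.0000 83.0000 82.8400 79.3200 82.0800 62.2000 2.5600] k=[83 83 78 75 83 61 3]
t=6: x=[83.0000 82.8000 78.0800 75.4400 81.8000 59.5600 5.3200] k=[83 83 81 75 82 57 5]
t=7: x=[83.0000 82.9200 80.8400 75.5200 80.7200 55.9200 7.0800] k=[83 83 81 71 83 61 12]
t=8: x=[83.0000 82.9200 80.6800 71.8800 81.6400 59.9200 13.9600] k=[83 83 76 76 83 64 9]
t=9: x=[83.0000 82.7200 76.2800 76.2800 81.9600 62.5600 11.2000] k=[83 79 71 80 83 58 6]
t=10: x=[82.8400 78.8400 71.6800 79.7600 81.8800 56.9200 8.0800] k=[80 75 69 82 77 61 7]
t=11: x=[79.8000 74.9600 69.7600 81.2800 76.5600 59.4800 9.1600] k=[77 77 67 77 80 60 11]
t=12: x=[77.0000 76.6000 67.8000 76.7200 79.0800 58.8400 12.9600] k=[79 74 63 75 77 63 12]
t=13: x=[78.8000 73.7600 63.9200 74.6000 76.3600 61.5200 14.0400] k=[81 75 60 74 80 66 14]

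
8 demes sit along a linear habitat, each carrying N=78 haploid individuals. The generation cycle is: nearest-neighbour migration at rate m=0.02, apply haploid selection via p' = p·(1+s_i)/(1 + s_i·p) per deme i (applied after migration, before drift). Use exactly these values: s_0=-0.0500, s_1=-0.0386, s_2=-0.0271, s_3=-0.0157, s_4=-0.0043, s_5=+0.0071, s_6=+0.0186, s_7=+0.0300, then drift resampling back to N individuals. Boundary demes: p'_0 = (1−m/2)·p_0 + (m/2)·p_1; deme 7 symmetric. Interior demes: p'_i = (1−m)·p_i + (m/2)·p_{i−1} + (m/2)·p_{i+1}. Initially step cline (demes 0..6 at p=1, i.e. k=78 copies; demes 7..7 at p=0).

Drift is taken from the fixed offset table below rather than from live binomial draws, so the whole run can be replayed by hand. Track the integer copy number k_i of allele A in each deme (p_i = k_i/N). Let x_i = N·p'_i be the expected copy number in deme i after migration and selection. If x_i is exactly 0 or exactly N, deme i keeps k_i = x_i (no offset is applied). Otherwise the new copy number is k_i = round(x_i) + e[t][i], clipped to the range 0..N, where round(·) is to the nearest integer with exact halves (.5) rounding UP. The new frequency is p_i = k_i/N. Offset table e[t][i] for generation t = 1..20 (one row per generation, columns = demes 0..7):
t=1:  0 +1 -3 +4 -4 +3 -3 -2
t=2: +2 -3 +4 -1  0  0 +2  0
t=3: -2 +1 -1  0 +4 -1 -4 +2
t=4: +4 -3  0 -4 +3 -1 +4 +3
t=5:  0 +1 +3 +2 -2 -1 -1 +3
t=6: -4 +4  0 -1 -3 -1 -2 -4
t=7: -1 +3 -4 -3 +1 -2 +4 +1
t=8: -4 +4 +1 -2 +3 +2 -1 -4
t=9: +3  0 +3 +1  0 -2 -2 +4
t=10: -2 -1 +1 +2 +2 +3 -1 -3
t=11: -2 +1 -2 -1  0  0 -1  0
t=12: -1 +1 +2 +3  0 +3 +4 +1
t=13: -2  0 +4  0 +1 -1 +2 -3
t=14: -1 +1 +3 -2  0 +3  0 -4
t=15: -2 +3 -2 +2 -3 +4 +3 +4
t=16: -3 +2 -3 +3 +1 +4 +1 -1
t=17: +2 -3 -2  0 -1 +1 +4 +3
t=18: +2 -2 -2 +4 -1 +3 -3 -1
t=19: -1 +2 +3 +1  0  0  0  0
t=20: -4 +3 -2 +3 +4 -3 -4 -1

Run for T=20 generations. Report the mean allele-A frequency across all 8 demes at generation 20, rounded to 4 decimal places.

t=0: k=[78 78 78 78 78 78 78 0]
t=1: x=[78.0000 78.0000 78.0000 78.0000 78.0000 78.0000 77.2341 0.8032] k=[78 78 78 78 78 78 74 0]
t=2: x=[78.0000 78.0000 78.0000 78.0000 78.0000 77.9603 73.3807 0.7620] k=[78 78 78 78 78 78 75 1]
t=3: x=[78.0000 78.0000 78.0000 78.0000 78.0000 77.9702 74.3546 1.7910] k=[78 78 78 78 78 77 70 4]
t=4: x=[78.0000 78.0000 78.0000 78.0000 77.9900 76.9474 69.5499 4.7912] k=[78 78 78 78 78 76 74 8]
t=5: x=[78.0000 78.0000 78.0000 78.0000 77.9799 76.0137 73.4398 8.8902] k=[78 78 78 78 76 75 72 12]
t=6: x=[78.0000 78.0000 78.0000 77.9797 76.0016 75.0005 71.5400 12.9154] k=[78 78 78 77 73 74 70 9]
t=7: x=[78.0000 78.0000 77.9897 76.9538 73.0300 73.9771 69.5696 9.8618] k=[78 78 74 74 74 72 74 11]
t=8: x=[78.0000 77.9584 73.9354 73.9395 73.9635 72.0788 73.4299 11.9256] k=[78 78 75 72 77 74 72 8]
t=9: x=[78.0000 77.9688 74.9197 71.9928 76.9154 74.0367 71.4908 8.8697] k=[78 78 78 73 77 72 69 13]
t=10: x=[78.0000 78.0000 77.9486 73.0167 76.9054 72.0589 68.6231 13.8943] k=[78 78 78 75 78 75 68 11]
t=11: x=[78.0000 78.0000 77.9692 75.0149 77.9397 74.9806 67.6663 11.8643] k=[78 78 76 74 78 75 67 12]
t=12: x=[78.0000 77.9792 75.9458 74.0004 77.9297 74.9707 66.7091 12.8644] k=[78 78 78 77 78 78 71 14]
t=13: x=[78.0000 78.0000 77.9897 77.0046 77.9900 77.9305 70.6240 14.9235] k=[78 78 78 77 78 77 73 12]
t=14: x=[78.0000 78.0000 77.9897 77.0046 77.9799 76.9772 72.5246 12.9256] k=[78 78 78 75 78 78 73 9]
t=15: x=[78.0000 78.0000 77.9692 75.0149 77.9699 77.9504 72.5049 9.8925] k=[78 78 76 77 75 78 76 14]
t=16: x=[78.0000 77.9792 75.9765 76.9538 75.0377 77.9504 75.4459 14.9744] k=[78 78 73 78 76 78 76 14]
t=17: x=[78.0000 77.9480 72.9723 77.9289 76.0317 77.9603 75.4459 14.9744] k=[78 75 71 78 75 78 78 18]
t=18: x=[77.9684 74.8740 70.9355 77.8984 75.0478 77.9702 77.4109 19.0219] k=[78 73 69 78 74 78 74 18]
t=19: x=[77.9474 72.8230 68.9117 77.8679 74.0639 77.9206 73.5578 18.9813] k=[77 75 72 78 74 78 74 19]
t=20: x=[76.9271 74.8740 71.9382 77.8984 74.0639 77.9206 73.5677 19.9862] k=[73 78 70 78 78 75 70 19]

0.8670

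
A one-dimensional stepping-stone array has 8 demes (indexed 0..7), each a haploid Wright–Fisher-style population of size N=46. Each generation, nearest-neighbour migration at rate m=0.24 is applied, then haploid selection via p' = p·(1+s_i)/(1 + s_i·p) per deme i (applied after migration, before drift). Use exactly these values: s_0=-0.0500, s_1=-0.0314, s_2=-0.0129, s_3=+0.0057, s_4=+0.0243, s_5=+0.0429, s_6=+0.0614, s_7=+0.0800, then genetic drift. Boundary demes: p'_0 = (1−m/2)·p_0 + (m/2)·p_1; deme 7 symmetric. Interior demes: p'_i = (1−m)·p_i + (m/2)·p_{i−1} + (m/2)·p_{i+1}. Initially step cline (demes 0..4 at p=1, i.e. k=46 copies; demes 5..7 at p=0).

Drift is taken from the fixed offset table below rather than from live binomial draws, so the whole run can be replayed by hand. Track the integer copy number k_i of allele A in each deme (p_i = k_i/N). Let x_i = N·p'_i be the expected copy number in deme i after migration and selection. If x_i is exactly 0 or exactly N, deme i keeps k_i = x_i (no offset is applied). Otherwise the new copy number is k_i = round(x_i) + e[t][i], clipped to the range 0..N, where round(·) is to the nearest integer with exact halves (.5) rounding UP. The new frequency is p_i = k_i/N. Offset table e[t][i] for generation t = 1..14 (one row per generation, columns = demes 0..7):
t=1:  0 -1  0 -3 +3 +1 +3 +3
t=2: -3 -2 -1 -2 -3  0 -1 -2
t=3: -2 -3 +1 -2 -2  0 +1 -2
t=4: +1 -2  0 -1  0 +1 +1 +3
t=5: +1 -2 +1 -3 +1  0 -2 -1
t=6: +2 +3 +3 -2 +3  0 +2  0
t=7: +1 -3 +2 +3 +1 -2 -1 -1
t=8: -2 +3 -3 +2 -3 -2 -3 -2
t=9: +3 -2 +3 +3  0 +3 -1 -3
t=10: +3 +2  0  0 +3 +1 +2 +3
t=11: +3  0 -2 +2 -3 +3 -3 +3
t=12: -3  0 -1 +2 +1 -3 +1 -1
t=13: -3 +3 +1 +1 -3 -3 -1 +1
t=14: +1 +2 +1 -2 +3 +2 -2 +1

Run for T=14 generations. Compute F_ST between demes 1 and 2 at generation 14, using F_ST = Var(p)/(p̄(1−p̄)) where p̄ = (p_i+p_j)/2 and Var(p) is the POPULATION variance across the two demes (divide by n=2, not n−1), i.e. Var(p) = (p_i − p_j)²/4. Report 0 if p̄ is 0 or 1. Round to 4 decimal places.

0.0110

t=0: k=[46 46 46 46 46 0 0 0]
t=1: x=[46.0000 46.0000 46.0000 46.0000 40.5956 5.7273 0.0000 0.0000] k=[46 46 46 46 44 7 0 0]
t=2: x=[46.0000 46.0000 46.0000 45.7614 39.9277 10.9465 0.8906 0.0000] k=[46 46 46 44 37 11 0 0]
t=3: x=[46.0000 46.0000 45.7569 43.4139 34.9232 13.1916 1.3986 0.0000] k=[46 46 46 41 33 13 2 0]
t=4: x=[46.0000 46.0000 45.3923 40.6669 31.7968 14.4937 3.2557 0.2591] k=[46 46 45 40 32 15 4 3]
t=5: x=[46.0000 45.8761 44.5013 39.6711 31.1624 16.1575 5.4812 3.3514] k=[46 44 46 37 32 16 3 2]
t=6: x=[45.7474 44.4324 44.6633 37.5194 30.9243 16.8054 4.6849 2.2812] k=[46 46 46 36 34 17 7 2]
t=7: x=[46.0000 46.0000 44.7847 37.0012 32.4308 18.3009 7.9856 2.7954] k=[46 46 46 40 33 16 7 2]
t=8: x=[46.0000 46.0000 45.2707 39.9101 32.0346 17.4122 7.8608 2.7954] k=[46 46 42 42 29 15 5 1]
t=9: x=[46.0000 45.5046 42.4376 40.4677 29.1373 15.9143 6.0252 1.5943] k=[46 44 45 43 29 19 5 0]
t=10: x=[45.7474 44.3088 44.6228 41.5827 29.7333 18.9866 6.4014 0.6473] k=[46 46 45 42 33 20 8 4]
t=11: x=[46.0000 45.8761 44.7442 41.3040 32.7477 20.5967 9.3978 4.8010] k=[46 46 43 43 30 24 6 8]
t=12: x=[46.0000 45.6284 43.3275 41.4633 31.0830 23.0430 8.8169 8.2692] k=[46 46 42 43 32 20 10 7]
t=13: x=[46.0000 45.5046 42.5589 41.5827 32.1139 20.7172 11.3415 7.8483] k=[46 46 44 43 29 18 10 9]
t=14: x=[46.0000 45.7523 44.0964 41.4633 29.6141 18.8253 11.3415 9.6958] k=[46 46 45 39 33 21 9 11]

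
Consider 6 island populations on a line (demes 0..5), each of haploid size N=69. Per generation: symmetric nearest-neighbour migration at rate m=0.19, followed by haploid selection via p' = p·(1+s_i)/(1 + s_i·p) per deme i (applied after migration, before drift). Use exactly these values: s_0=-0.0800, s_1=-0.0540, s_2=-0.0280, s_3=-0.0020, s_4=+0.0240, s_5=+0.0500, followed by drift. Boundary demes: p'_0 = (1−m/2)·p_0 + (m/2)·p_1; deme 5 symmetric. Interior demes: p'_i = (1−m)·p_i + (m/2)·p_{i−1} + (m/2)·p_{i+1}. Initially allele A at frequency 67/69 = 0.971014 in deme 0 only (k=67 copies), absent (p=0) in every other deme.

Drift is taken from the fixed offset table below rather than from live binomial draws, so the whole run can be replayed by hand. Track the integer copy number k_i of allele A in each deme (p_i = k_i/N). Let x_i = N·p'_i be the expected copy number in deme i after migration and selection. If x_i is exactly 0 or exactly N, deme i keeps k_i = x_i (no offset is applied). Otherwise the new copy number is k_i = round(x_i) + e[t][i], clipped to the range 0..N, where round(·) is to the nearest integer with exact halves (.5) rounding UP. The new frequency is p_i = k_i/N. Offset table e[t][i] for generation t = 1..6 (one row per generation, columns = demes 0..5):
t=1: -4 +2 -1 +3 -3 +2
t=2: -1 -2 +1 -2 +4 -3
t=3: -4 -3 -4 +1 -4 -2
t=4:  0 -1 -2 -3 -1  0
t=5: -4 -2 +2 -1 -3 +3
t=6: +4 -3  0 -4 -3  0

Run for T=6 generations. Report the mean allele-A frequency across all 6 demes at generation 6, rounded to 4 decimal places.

t=0: k=[67 0 0 0 0 0]
t=1: x=[60.0025 6.0514 0.0000 0.0000 0.0000 0.0000] k=[56 8 0 0 0 0]
t=2: x=[50.3263 11.2668 0.7389 0.0000 0.0000 0.0000] k=[49 9 2 0 0 0]
t=3: x=[43.8838 11.5898 2.4081 0.1896 0.0000 0.0000] k=[40 9 0 1 0 0]
t=4: x=[35.6210 10.5830 0.9238 0.8084 0.0973 0.0000] k=[36 10 0 0 0 0]
t=5: x=[32.0953 10.9971 0.9238 0.0000 0.0000 0.0000] k=[28 9 3 0 0 0]
t=6: x=[24.8542 9.7605 3.1973 0.2844 0.0000 0.0000] k=[29 7 3 0 0 0]

0.0942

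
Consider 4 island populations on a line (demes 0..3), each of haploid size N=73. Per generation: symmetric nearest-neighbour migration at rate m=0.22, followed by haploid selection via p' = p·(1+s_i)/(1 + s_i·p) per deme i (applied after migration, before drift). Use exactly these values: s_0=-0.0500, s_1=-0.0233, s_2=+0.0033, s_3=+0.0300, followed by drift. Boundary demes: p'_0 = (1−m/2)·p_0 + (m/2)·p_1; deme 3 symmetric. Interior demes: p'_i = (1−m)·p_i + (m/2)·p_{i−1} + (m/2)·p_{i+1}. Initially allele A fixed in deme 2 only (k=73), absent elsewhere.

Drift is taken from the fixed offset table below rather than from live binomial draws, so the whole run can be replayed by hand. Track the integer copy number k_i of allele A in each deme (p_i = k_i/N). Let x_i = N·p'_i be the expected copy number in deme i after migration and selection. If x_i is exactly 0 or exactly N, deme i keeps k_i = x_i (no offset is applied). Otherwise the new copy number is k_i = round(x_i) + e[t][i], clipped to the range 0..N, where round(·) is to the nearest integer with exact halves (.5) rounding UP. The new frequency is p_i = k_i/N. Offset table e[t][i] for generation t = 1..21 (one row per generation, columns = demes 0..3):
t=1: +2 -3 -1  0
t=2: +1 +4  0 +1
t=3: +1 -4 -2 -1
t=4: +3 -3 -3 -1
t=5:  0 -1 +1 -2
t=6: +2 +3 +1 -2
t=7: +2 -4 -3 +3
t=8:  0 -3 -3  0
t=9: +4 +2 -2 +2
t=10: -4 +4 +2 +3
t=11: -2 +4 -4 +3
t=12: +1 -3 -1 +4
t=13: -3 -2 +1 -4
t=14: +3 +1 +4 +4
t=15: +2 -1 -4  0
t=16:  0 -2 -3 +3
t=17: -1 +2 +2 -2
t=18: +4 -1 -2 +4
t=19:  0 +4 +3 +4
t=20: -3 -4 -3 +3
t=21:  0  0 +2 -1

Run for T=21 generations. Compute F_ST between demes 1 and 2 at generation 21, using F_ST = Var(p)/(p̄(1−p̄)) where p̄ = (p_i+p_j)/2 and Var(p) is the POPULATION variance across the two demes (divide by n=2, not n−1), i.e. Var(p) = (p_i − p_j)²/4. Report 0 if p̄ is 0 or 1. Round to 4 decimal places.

0.0263

t=0: k=[0 0 73 0]
t=1: x=[0.0000 7.8631 56.9812 8.2437] k=[0 5 56 8]
t=2: x=[0.5227 9.8573 45.1668 13.6042] k=[2 14 45 15]
t=3: x=[3.1612 15.7962 38.3500 18.7083] k=[4 12 36 18]
t=4: x=[4.6515 13.4987 31.4390 20.4118] k=[8 10 28 19]
t=5: x=[7.8532 11.5293 25.0842 20.4219] k=[8 11 26 18]
t=6: x=[7.9589 12.0804 23.5225 19.2967] k=[10 15 25 17]
t=7: x=[10.0954 15.2634 23.0720 18.2821] k=[12 11 20 21]
t=8: x=[11.3882 11.8639 19.1665 21.3336] k=[11 9 16 21]
t=9: x=[10.3172 9.7884 15.8208 20.8880] k=[14 12 14 23]
t=10: x=[13.2157 12.1986 14.8089 22.4671] k=[9 16 17 25]
t=11: x=[9.3440 15.0563 17.8143 24.5998] k=[7 19 14 28]
t=12: x=[7.9493 16.8229 16.1314 26.9606] k=[9 14 15 31]
t=13: x=[9.1322 13.3016 16.6924 29.7596] k=[6 11 18 26]
t=14: x=[6.2505 10.9980 18.1549 25.6092] k=[9 12 22 30]
t=15: x=[8.9205 12.5235 21.8304 29.6389] k=[11 12 18 30]
t=16: x=[10.6354 12.3069 18.7058 29.1963] k=[11 10 16 32]
t=17: x=[10.4232 10.5553 17.1432 30.7649] k=[9 13 19 29]
t=18: x=[9.0264 12.9667 19.4870 28.4112] k=[13 12 17 32]
t=19: x=[12.3546 12.4152 18.1449 30.8754] k=[12 16 21 35]
t=20: x=[11.9196 15.8160 22.0407 33.9963] k=[9 12 19 37]
t=21: x=[8.9205 12.1986 20.2582 35.5588] k=[9 12 22 35]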